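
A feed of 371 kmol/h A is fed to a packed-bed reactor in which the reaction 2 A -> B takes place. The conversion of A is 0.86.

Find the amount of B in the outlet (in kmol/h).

A reacted = 0.86 × 371 = 319.1 kmol/h; ν_A = −2, so ξ = 319.1/2 = 159.5 kmol/h.
Outlet amounts (n = n₀ + ν ξ):
  A: 371 − 2(159.5) = 51.94
  B: 0 + 1(159.5) = 159.5

160 kmol/h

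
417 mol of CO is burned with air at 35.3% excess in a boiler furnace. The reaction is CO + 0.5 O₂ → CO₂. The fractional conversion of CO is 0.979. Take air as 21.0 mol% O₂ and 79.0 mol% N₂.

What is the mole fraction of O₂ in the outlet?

Stoichiometric O₂ = 0.5 × 417 = 208.5 mol; O₂ fed = 208.5 × 1.353 = 282.1 mol.
N₂ fed = 282.1 × 79/21 = 1061 mol.
Fuel reacted = 0.979 × 417 → ξ = 408.2 mol.
Outlet (n = n₀ + ν ξ):
  CO: 417 − 1(408.2) = 8.757
  O₂: 282.1 − 0.5(408.2) = 77.98
  N₂: 1061 (inert)
  CO₂: 0 + 1(408.2) = 408.2
Total out = 1556 mol; y_O₂ = 77.98 / 1556 = 0.05011.

0.0501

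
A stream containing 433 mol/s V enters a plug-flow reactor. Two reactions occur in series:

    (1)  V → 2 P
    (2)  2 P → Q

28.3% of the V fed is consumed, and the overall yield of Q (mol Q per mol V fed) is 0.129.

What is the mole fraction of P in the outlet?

0.267

Conversion of V: V consumed = 1ξ₁ = 0.283 × 433 → ξ₁ = 122.5 mol/s.
Yield of Q: 1ξ₂ / 433 = 0.129 → ξ₂ = 55.86 mol/s.
Outlet amounts (n = n₀ + Σ ν·ξ):
  V: 433 − 1(122.5) = 310.5
  P: 0 + 2(122.5) − 2(55.86) = 133.4
  Q: 0 + 1(55.86) = 55.86
Total out = 499.7 mol/s; y_P = 133.4 / 499.7 = 0.2669.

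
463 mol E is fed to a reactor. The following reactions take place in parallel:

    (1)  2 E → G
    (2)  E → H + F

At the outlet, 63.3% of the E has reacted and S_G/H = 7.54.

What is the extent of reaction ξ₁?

ξ₁ = 137 mol

Conversion of E: E consumed = 0.633 × 463 = 293.1 mol = 2ξ₁ + 1ξ₂.
Selectivity: 1ξ₁ / (1ξ₂) = 7.54 → ξ₁ = 7.54 ξ₂.
Substitute: (2·7.54 + 1) ξ₂ = 293.1 → ξ₂ = 18.23 mol, ξ₁ = 137.4 mol.
Outlet amounts (n = n₀ + Σ ν·ξ):
  E: 463 − 2(137.4) − 1(18.23) = 169.9
  G: 0 + 1(137.4) = 137.4
  H: 0 + 1(18.23) = 18.23
  F: 0 + 1(18.23) = 18.23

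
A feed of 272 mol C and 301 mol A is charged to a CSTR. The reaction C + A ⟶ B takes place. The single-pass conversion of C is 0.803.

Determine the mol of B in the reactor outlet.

C reacted = 0.803 × 272 = 218.4 mol; ν_C = −1, so ξ = 218.4/1 = 218.4 mol.
Outlet amounts (n = n₀ + ν ξ):
  C: 272 − 1(218.4) = 53.58
  A: 301 − 1(218.4) = 82.58
  B: 0 + 1(218.4) = 218.4

218 mol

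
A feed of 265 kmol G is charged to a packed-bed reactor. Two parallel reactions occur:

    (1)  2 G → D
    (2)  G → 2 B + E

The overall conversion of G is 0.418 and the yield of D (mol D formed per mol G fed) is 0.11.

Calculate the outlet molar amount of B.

Yield of D: 1ξ₁ / 265 = 0.11 → ξ₁ = 29.15 kmol.
Conversion of G: 2ξ₁ + 1ξ₂ = 0.418 × 265 = 110.8 → ξ₂ = 52.47 kmol.
Outlet amounts (n = n₀ + Σ ν·ξ):
  G: 265 − 2(29.15) − 1(52.47) = 154.2
  D: 0 + 1(29.15) = 29.15
  B: 0 + 2(52.47) = 104.9
  E: 0 + 1(52.47) = 52.47

105 kmol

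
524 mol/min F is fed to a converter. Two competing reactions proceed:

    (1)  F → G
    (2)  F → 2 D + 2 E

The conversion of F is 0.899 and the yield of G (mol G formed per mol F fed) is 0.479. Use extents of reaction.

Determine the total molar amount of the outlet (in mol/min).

Yield of G: 1ξ₁ / 524 = 0.479 → ξ₁ = 251 mol/min.
Conversion of F: 1ξ₁ + 1ξ₂ = 0.899 × 524 = 471.1 → ξ₂ = 220.1 mol/min.
Outlet amounts (n = n₀ + Σ ν·ξ):
  F: 524 − 1(251) − 1(220.1) = 52.92
  G: 0 + 1(251) = 251
  D: 0 + 2(220.1) = 440.2
  E: 0 + 2(220.1) = 440.2
Total out = 52.92 + 251 + 440.2 + 440.2 = 1184 mol/min.

1180 mol/min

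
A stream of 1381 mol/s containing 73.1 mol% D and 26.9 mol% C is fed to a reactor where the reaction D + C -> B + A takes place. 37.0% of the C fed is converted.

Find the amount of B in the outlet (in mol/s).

137 mol/s

C reacted = 0.37 × 371.5 = 137.5 mol/s; ν_C = −1, so ξ = 137.5/1 = 137.5 mol/s.
Outlet amounts (n = n₀ + ν ξ):
  D: 1010 − 1(137.5) = 872.1
  C: 371.5 − 1(137.5) = 234
  B: 0 + 1(137.5) = 137.5
  A: 0 + 1(137.5) = 137.5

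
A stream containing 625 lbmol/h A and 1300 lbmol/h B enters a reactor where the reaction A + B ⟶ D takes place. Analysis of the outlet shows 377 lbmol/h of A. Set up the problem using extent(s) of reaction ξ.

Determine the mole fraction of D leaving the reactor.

0.148

For A: n = n₀ − 1ξ → 377 = 625 − 1ξ, giving ξ = 248 lbmol/h.
Outlet amounts (n = n₀ + ν ξ):
  A: 625 − 1(248) = 377
  B: 1300 − 1(248) = 1052
  D: 0 + 1(248) = 248
Total out = 1677 lbmol/h; y_D = 248 / 1677 = 0.1479.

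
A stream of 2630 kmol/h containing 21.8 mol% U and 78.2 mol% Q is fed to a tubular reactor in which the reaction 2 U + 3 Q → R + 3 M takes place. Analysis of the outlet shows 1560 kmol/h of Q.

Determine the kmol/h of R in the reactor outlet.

For Q: n = n₀ − 3ξ → 1560 = 2057 − 3ξ, giving ξ = 165.6 kmol/h.
Outlet amounts (n = n₀ + ν ξ):
  U: 573.3 − 2(165.6) = 242.2
  Q: 2057 − 3(165.6) = 1560
  R: 0 + 1(165.6) = 165.6
  M: 0 + 3(165.6) = 496.7

166 kmol/h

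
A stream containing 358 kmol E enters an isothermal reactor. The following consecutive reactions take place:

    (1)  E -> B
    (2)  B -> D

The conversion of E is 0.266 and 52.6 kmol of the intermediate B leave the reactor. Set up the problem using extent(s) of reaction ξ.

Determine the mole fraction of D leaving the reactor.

Conversion of E: E consumed = 1ξ₁ = 0.266 × 358 → ξ₁ = 95.23 kmol.
B balance: n_B = 0 + 1ξ₁ − 1ξ₂ = 52.6 → ξ₂ = (1·95.23 − 52.6)/1 = 42.63 kmol.
Outlet amounts (n = n₀ + Σ ν·ξ):
  E: 358 − 1(95.23) = 262.8
  B: 0 + 1(95.23) − 1(42.63) = 52.6
  D: 0 + 1(42.63) = 42.63
Total out = 358 kmol; y_D = 42.63 / 358 = 0.1191.

0.119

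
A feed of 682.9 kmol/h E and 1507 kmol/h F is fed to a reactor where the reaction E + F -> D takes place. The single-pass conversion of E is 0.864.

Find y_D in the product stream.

E reacted = 0.864 × 682.9 = 590 kmol/h; ν_E = −1, so ξ = 590/1 = 590 kmol/h.
Outlet amounts (n = n₀ + ν ξ):
  E: 682.9 − 1(590) = 92.87
  F: 1507 − 1(590) = 917
  D: 0 + 1(590) = 590
Total out = 1600 kmol/h; y_D = 590 / 1600 = 0.3688.

0.369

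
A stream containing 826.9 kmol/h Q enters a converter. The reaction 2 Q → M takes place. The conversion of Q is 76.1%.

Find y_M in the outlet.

Q reacted = 0.761 × 826.9 = 629.3 kmol/h; ν_Q = −2, so ξ = 629.3/2 = 314.6 kmol/h.
Outlet amounts (n = n₀ + ν ξ):
  Q: 826.9 − 2(314.6) = 197.6
  M: 0 + 1(314.6) = 314.6
Total out = 512.3 kmol/h; y_M = 314.6 / 512.3 = 0.6142.

0.614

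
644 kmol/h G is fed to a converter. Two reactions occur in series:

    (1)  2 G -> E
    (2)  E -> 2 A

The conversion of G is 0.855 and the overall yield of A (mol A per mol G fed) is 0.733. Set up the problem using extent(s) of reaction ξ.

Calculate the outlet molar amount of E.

Conversion of G: G consumed = 2ξ₁ = 0.855 × 644 → ξ₁ = 275.3 kmol/h.
Yield of A: 2ξ₂ / 644 = 0.733 → ξ₂ = 236 kmol/h.
Outlet amounts (n = n₀ + Σ ν·ξ):
  G: 644 − 2(275.3) = 93.38
  E: 0 + 1(275.3) − 1(236) = 39.28
  A: 0 + 2(236) = 472.1

39.3 kmol/h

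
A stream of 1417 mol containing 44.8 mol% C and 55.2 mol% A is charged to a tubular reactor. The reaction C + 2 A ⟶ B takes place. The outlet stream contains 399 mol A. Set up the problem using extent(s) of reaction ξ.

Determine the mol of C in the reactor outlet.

443 mol

For A: n = n₀ − 2ξ → 399 = 782.2 − 2ξ, giving ξ = 191.6 mol.
Outlet amounts (n = n₀ + ν ξ):
  C: 634.8 − 1(191.6) = 443.2
  A: 782.2 − 2(191.6) = 399
  B: 0 + 1(191.6) = 191.6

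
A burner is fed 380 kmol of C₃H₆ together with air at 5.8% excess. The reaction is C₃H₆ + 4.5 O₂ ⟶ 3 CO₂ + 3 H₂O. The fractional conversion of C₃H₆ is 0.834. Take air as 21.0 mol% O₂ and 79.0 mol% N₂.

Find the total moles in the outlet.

Stoichiometric O₂ = 4.5 × 380 = 1710 kmol; O₂ fed = 1710 × 1.058 = 1809 kmol.
N₂ fed = 1809 × 79/21 = 6806 kmol.
Fuel reacted = 0.834 × 380 → ξ = 316.9 kmol.
Outlet (n = n₀ + ν ξ):
  C₃H₆: 380 − 1(316.9) = 63.08
  O₂: 1809 − 4.5(316.9) = 383
  N₂: 6806 (inert)
  CO₂: 0 + 3(316.9) = 950.8
  H₂O: 0 + 3(316.9) = 950.8
Total out = 63.08 + 383 + 6806 + 950.8 + 950.8 = 9154 kmol.

9150 kmol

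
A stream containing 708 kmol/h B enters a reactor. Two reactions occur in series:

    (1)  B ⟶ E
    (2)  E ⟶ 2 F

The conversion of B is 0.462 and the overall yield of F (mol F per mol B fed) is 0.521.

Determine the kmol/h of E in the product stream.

143 kmol/h

Conversion of B: B consumed = 1ξ₁ = 0.462 × 708 → ξ₁ = 327.1 kmol/h.
Yield of F: 2ξ₂ / 708 = 0.521 → ξ₂ = 184.4 kmol/h.
Outlet amounts (n = n₀ + Σ ν·ξ):
  B: 708 − 1(327.1) = 380.9
  E: 0 + 1(327.1) − 1(184.4) = 142.7
  F: 0 + 2(184.4) = 368.9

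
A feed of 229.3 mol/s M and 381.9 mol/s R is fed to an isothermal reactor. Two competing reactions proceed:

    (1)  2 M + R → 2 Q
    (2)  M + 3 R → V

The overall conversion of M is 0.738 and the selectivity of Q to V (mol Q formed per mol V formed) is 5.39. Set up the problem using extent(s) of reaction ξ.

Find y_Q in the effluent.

0.31

Conversion of M: M consumed = 0.738 × 229.3 = 169.2 mol/s = 2ξ₁ + 1ξ₂.
Selectivity: 2ξ₁ / (1ξ₂) = 5.39 → ξ₁ = 2.695 ξ₂.
Substitute: (2·2.695 + 1) ξ₂ = 169.2 → ξ₂ = 26.48 mol/s, ξ₁ = 71.37 mol/s.
Outlet amounts (n = n₀ + Σ ν·ξ):
  M: 229.3 − 2(71.37) − 1(26.48) = 60.08
  R: 381.9 − 1(71.37) − 3(26.48) = 231.1
  Q: 0 + 2(71.37) = 142.7
  V: 0 + 1(26.48) = 26.48
Total out = 460.4 mol/s; y_Q = 142.7 / 460.4 = 0.31.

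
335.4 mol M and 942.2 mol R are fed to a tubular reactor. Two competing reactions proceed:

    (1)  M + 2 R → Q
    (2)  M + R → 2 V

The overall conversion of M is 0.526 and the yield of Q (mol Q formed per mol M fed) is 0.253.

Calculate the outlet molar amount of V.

183 mol

Yield of Q: 1ξ₁ / 335.4 = 0.253 → ξ₁ = 84.86 mol.
Conversion of M: 1ξ₁ + 1ξ₂ = 0.526 × 335.4 = 176.4 → ξ₂ = 91.56 mol.
Outlet amounts (n = n₀ + Σ ν·ξ):
  M: 335.4 − 1(84.86) − 1(91.56) = 159
  R: 942.2 − 2(84.86) − 1(91.56) = 680.9
  Q: 0 + 1(84.86) = 84.86
  V: 0 + 2(91.56) = 183.1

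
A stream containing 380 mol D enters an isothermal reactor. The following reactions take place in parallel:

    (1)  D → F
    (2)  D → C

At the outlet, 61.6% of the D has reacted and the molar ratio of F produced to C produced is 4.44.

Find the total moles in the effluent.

Conversion of D: D consumed = 0.616 × 380 = 234.1 mol = 1ξ₁ + 1ξ₂.
Selectivity: 1ξ₁ / (1ξ₂) = 4.44 → ξ₁ = 4.44 ξ₂.
Substitute: (1·4.44 + 1) ξ₂ = 234.1 → ξ₂ = 43.03 mol, ξ₁ = 191.1 mol.
Outlet amounts (n = n₀ + Σ ν·ξ):
  D: 380 − 1(191.1) − 1(43.03) = 145.9
  F: 0 + 1(191.1) = 191.1
  C: 0 + 1(43.03) = 43.03
Total out = 145.9 + 191.1 + 43.03 = 380 mol.

380 mol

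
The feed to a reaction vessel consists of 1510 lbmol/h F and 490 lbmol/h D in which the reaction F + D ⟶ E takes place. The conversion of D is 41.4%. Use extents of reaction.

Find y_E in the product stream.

D reacted = 0.414 × 490 = 202.9 lbmol/h; ν_D = −1, so ξ = 202.9/1 = 202.9 lbmol/h.
Outlet amounts (n = n₀ + ν ξ):
  F: 1510 − 1(202.9) = 1307
  D: 490 − 1(202.9) = 287.1
  E: 0 + 1(202.9) = 202.9
Total out = 1797 lbmol/h; y_E = 202.9 / 1797 = 0.1129.

0.113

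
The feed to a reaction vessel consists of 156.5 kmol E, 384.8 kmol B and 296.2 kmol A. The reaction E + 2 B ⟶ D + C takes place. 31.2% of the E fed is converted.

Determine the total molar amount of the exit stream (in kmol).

E reacted = 0.312 × 156.5 = 48.83 kmol; ν_E = −1, so ξ = 48.83/1 = 48.83 kmol.
Outlet amounts (n = n₀ + ν ξ):
  E: 156.5 − 1(48.83) = 107.7
  B: 384.8 − 2(48.83) = 287.1
  D: 0 + 1(48.83) = 48.83
  C: 0 + 1(48.83) = 48.83
  A: 296.2 (inert)
Total out = 107.7 + 287.1 + 48.83 + 48.83 + 296.2 = 788.7 kmol.

789 kmol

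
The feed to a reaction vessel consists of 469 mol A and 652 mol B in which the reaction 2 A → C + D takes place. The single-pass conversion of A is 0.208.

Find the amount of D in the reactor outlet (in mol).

48.8 mol

A reacted = 0.208 × 469 = 97.55 mol; ν_A = −2, so ξ = 97.55/2 = 48.78 mol.
Outlet amounts (n = n₀ + ν ξ):
  A: 469 − 2(48.78) = 371.4
  C: 0 + 1(48.78) = 48.78
  D: 0 + 1(48.78) = 48.78
  B: 652 (inert)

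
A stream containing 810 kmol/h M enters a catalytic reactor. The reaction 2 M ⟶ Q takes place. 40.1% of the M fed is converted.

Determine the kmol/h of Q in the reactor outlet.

162 kmol/h

M reacted = 0.401 × 810 = 324.8 kmol/h; ν_M = −2, so ξ = 324.8/2 = 162.4 kmol/h.
Outlet amounts (n = n₀ + ν ξ):
  M: 810 − 2(162.4) = 485.2
  Q: 0 + 1(162.4) = 162.4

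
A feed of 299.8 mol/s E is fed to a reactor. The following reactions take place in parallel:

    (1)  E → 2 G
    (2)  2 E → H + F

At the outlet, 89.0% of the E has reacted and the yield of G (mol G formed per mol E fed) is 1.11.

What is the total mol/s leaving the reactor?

466 mol/s

Yield of G: 2ξ₁ / 299.8 = 1.11 → ξ₁ = 166.4 mol/s.
Conversion of E: 1ξ₁ + 2ξ₂ = 0.89 × 299.8 = 266.8 → ξ₂ = 50.22 mol/s.
Outlet amounts (n = n₀ + Σ ν·ξ):
  E: 299.8 − 1(166.4) − 2(50.22) = 32.98
  G: 0 + 2(166.4) = 332.8
  H: 0 + 1(50.22) = 50.22
  F: 0 + 1(50.22) = 50.22
Total out = 32.98 + 332.8 + 50.22 + 50.22 = 466.2 mol/s.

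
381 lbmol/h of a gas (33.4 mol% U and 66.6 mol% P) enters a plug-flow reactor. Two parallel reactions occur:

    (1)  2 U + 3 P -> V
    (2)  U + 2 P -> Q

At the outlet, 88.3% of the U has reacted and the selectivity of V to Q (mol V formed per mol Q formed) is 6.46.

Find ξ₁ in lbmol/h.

Conversion of U: U consumed = 0.883 × 127.3 = 112.4 lbmol/h = 2ξ₁ + 1ξ₂.
Selectivity: 1ξ₁ / (1ξ₂) = 6.46 → ξ₁ = 6.46 ξ₂.
Substitute: (2·6.46 + 1) ξ₂ = 112.4 → ξ₂ = 8.072 lbmol/h, ξ₁ = 52.15 lbmol/h.
Outlet amounts (n = n₀ + Σ ν·ξ):
  U: 127.3 − 2(52.15) − 1(8.072) = 14.89
  P: 253.7 − 3(52.15) − 2(8.072) = 81.16
  V: 0 + 1(52.15) = 52.15
  Q: 0 + 1(8.072) = 8.072

ξ₁ = 52.1 lbmol/h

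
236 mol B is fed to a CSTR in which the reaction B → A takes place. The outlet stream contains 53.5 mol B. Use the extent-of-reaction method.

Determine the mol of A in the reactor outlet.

182 mol

For B: n = n₀ − 1ξ → 53.5 = 236 − 1ξ, giving ξ = 182.5 mol.
Outlet amounts (n = n₀ + ν ξ):
  B: 236 − 1(182.5) = 53.5
  A: 0 + 1(182.5) = 182.5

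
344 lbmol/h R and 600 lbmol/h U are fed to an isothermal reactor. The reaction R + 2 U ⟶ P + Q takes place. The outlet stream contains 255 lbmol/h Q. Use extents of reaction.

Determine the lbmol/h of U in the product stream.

90 lbmol/h

For Q: n = n₀ + 1ξ → 255 = 0 + 1ξ, giving ξ = 255 lbmol/h.
Outlet amounts (n = n₀ + ν ξ):
  R: 344 − 1(255) = 89
  U: 600 − 2(255) = 90
  P: 0 + 1(255) = 255
  Q: 0 + 1(255) = 255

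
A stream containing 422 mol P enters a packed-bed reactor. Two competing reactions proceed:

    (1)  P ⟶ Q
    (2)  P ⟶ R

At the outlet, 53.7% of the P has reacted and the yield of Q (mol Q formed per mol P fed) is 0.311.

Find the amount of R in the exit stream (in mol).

Yield of Q: 1ξ₁ / 422 = 0.311 → ξ₁ = 131.2 mol.
Conversion of P: 1ξ₁ + 1ξ₂ = 0.537 × 422 = 226.6 → ξ₂ = 95.37 mol.
Outlet amounts (n = n₀ + Σ ν·ξ):
  P: 422 − 1(131.2) − 1(95.37) = 195.4
  Q: 0 + 1(131.2) = 131.2
  R: 0 + 1(95.37) = 95.37

95.4 mol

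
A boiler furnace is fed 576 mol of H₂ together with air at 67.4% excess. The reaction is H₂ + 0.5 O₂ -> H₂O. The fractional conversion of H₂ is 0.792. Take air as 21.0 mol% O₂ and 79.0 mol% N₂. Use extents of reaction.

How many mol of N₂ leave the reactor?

1810 mol

Stoichiometric O₂ = 0.5 × 576 = 288 mol; O₂ fed = 288 × 1.674 = 482.1 mol.
N₂ fed = 482.1 × 79/21 = 1814 mol.
Fuel reacted = 0.792 × 576 → ξ = 456.2 mol.
Outlet (n = n₀ + ν ξ):
  H₂: 576 − 1(456.2) = 119.8
  O₂: 482.1 − 0.5(456.2) = 254
  N₂: 1814 (inert)
  H₂O: 0 + 1(456.2) = 456.2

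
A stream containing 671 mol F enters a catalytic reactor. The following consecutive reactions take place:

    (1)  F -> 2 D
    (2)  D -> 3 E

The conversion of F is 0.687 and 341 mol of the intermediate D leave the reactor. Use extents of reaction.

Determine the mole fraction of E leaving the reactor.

0.76

Conversion of F: F consumed = 1ξ₁ = 0.687 × 671 → ξ₁ = 461 mol.
D balance: n_D = 0 + 2ξ₁ − 1ξ₂ = 341 → ξ₂ = (2·461 − 341)/1 = 581 mol.
Outlet amounts (n = n₀ + Σ ν·ξ):
  F: 671 − 1(461) = 210
  D: 0 + 2(461) − 1(581) = 341
  E: 0 + 3(581) = 1743
Total out = 2294 mol; y_E = 1743 / 2294 = 0.7598.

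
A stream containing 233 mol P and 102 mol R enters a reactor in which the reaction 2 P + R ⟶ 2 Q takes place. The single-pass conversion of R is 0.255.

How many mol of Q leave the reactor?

52 mol

R reacted = 0.255 × 102 = 26.01 mol; ν_R = −1, so ξ = 26.01/1 = 26.01 mol.
Outlet amounts (n = n₀ + ν ξ):
  P: 233 − 2(26.01) = 181
  R: 102 − 1(26.01) = 75.99
  Q: 0 + 2(26.01) = 52.02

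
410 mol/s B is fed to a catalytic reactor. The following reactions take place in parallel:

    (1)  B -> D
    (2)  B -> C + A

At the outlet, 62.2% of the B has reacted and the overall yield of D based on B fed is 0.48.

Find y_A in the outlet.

0.124

Yield of D: 1ξ₁ / 410 = 0.48 → ξ₁ = 196.8 mol/s.
Conversion of B: 1ξ₁ + 1ξ₂ = 0.622 × 410 = 255 → ξ₂ = 58.22 mol/s.
Outlet amounts (n = n₀ + Σ ν·ξ):
  B: 410 − 1(196.8) − 1(58.22) = 155
  D: 0 + 1(196.8) = 196.8
  C: 0 + 1(58.22) = 58.22
  A: 0 + 1(58.22) = 58.22
Total out = 468.2 mol/s; y_A = 58.22 / 468.2 = 0.1243.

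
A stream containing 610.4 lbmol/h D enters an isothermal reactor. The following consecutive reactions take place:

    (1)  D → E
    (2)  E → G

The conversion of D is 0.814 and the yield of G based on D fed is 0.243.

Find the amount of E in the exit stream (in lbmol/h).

Conversion of D: D consumed = 1ξ₁ = 0.814 × 610.4 → ξ₁ = 496.9 lbmol/h.
Yield of G: 1ξ₂ / 610.4 = 0.243 → ξ₂ = 148.3 lbmol/h.
Outlet amounts (n = n₀ + Σ ν·ξ):
  D: 610.4 − 1(496.9) = 113.5
  E: 0 + 1(496.9) − 1(148.3) = 348.5
  G: 0 + 1(148.3) = 148.3

349 lbmol/h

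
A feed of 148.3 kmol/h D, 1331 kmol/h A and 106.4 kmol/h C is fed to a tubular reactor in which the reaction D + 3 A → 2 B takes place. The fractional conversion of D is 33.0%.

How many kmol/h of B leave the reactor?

97.9 kmol/h

D reacted = 0.33 × 148.3 = 48.94 kmol/h; ν_D = −1, so ξ = 48.94/1 = 48.94 kmol/h.
Outlet amounts (n = n₀ + ν ξ):
  D: 148.3 − 1(48.94) = 99.36
  A: 1331 − 3(48.94) = 1184
  B: 0 + 2(48.94) = 97.88
  C: 106.4 (inert)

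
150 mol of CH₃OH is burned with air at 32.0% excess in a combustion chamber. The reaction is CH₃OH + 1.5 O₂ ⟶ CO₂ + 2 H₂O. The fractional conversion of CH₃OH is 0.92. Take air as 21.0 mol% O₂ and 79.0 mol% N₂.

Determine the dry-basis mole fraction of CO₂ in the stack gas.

Stoichiometric O₂ = 1.5 × 150 = 225 mol; O₂ fed = 225 × 1.320 = 297 mol.
N₂ fed = 297 × 79/21 = 1117 mol.
Fuel reacted = 0.92 × 150 → ξ = 138 mol.
Outlet (n = n₀ + ν ξ):
  CH₃OH: 150 − 1(138) = 12
  O₂: 297 − 1.5(138) = 90
  N₂: 1117 (inert)
  CO₂: 0 + 1(138) = 138
  H₂O: 0 + 2(138) = 276
Dry total = 1357 mol; y_CO₂ (dry) = 138 / 1357 = 0.1017.

0.102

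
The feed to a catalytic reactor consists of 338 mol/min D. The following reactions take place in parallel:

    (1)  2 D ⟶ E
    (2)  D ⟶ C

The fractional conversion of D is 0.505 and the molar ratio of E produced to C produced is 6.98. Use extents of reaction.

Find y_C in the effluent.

Conversion of D: D consumed = 0.505 × 338 = 170.7 mol/min = 2ξ₁ + 1ξ₂.
Selectivity: 1ξ₁ / (1ξ₂) = 6.98 → ξ₁ = 6.98 ξ₂.
Substitute: (2·6.98 + 1) ξ₂ = 170.7 → ξ₂ = 11.41 mol/min, ξ₁ = 79.64 mol/min.
Outlet amounts (n = n₀ + Σ ν·ξ):
  D: 338 − 2(79.64) − 1(11.41) = 167.3
  E: 0 + 1(79.64) = 79.64
  C: 0 + 1(11.41) = 11.41
Total out = 258.4 mol/min; y_C = 11.41 / 258.4 = 0.04416.

0.0442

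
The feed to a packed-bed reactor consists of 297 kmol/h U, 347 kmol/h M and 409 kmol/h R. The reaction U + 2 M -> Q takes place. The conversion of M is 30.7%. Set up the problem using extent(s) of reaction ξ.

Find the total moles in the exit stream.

946 kmol/h

M reacted = 0.307 × 347 = 106.5 kmol/h; ν_M = −2, so ξ = 106.5/2 = 53.26 kmol/h.
Outlet amounts (n = n₀ + ν ξ):
  U: 297 − 1(53.26) = 243.7
  M: 347 − 2(53.26) = 240.5
  Q: 0 + 1(53.26) = 53.26
  R: 409 (inert)
Total out = 243.7 + 240.5 + 53.26 + 409 = 946.5 kmol/h.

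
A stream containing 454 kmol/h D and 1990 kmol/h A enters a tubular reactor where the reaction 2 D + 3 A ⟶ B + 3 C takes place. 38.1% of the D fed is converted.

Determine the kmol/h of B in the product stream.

D reacted = 0.381 × 454 = 173 kmol/h; ν_D = −2, so ξ = 173/2 = 86.49 kmol/h.
Outlet amounts (n = n₀ + ν ξ):
  D: 454 − 2(86.49) = 281
  A: 1990 − 3(86.49) = 1731
  B: 0 + 1(86.49) = 86.49
  C: 0 + 3(86.49) = 259.5

86.5 kmol/h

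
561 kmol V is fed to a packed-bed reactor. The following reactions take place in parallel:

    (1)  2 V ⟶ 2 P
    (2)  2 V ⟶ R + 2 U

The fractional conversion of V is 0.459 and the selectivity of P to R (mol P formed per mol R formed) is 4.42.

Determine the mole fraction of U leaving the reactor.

0.133

Conversion of V: V consumed = 0.459 × 561 = 257.5 kmol = 2ξ₁ + 2ξ₂.
Selectivity: 2ξ₁ / (1ξ₂) = 4.42 → ξ₁ = 2.21 ξ₂.
Substitute: (2·2.21 + 2) ξ₂ = 257.5 → ξ₂ = 40.11 kmol, ξ₁ = 88.64 kmol.
Outlet amounts (n = n₀ + Σ ν·ξ):
  V: 561 − 2(88.64) − 2(40.11) = 303.5
  P: 0 + 2(88.64) = 177.3
  R: 0 + 1(40.11) = 40.11
  U: 0 + 2(40.11) = 80.22
Total out = 601.1 kmol; y_U = 80.22 / 601.1 = 0.1334.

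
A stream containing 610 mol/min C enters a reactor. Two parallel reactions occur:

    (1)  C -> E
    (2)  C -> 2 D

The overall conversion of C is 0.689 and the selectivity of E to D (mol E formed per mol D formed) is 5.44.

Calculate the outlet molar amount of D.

Conversion of C: C consumed = 0.689 × 610 = 420.3 mol/min = 1ξ₁ + 1ξ₂.
Selectivity: 1ξ₁ / (2ξ₂) = 5.44 → ξ₁ = 10.88 ξ₂.
Substitute: (1·10.88 + 1) ξ₂ = 420.3 → ξ₂ = 35.38 mol/min, ξ₁ = 384.9 mol/min.
Outlet amounts (n = n₀ + Σ ν·ξ):
  C: 610 − 1(384.9) − 1(35.38) = 189.7
  E: 0 + 1(384.9) = 384.9
  D: 0 + 2(35.38) = 70.76

70.8 mol/min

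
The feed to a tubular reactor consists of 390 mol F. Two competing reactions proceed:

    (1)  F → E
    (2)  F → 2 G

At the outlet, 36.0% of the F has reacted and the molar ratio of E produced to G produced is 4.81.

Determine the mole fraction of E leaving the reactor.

0.315

Conversion of F: F consumed = 0.36 × 390 = 140.4 mol = 1ξ₁ + 1ξ₂.
Selectivity: 1ξ₁ / (2ξ₂) = 4.81 → ξ₁ = 9.62 ξ₂.
Substitute: (1·9.62 + 1) ξ₂ = 140.4 → ξ₂ = 13.22 mol, ξ₁ = 127.2 mol.
Outlet amounts (n = n₀ + Σ ν·ξ):
  F: 390 − 1(127.2) − 1(13.22) = 249.6
  E: 0 + 1(127.2) = 127.2
  G: 0 + 2(13.22) = 26.44
Total out = 403.2 mol; y_E = 127.2 / 403.2 = 0.3154.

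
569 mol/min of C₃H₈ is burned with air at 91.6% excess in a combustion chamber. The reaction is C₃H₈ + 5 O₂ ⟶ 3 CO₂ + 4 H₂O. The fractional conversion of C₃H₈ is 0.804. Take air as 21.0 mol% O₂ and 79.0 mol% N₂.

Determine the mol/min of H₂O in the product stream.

1830 mol/min

Stoichiometric O₂ = 5 × 569 = 2845 mol/min; O₂ fed = 2845 × 1.916 = 5451 mol/min.
N₂ fed = 5451 × 79/21 = 20510 mol/min.
Fuel reacted = 0.804 × 569 → ξ = 457.5 mol/min.
Outlet (n = n₀ + ν ξ):
  C₃H₈: 569 − 1(457.5) = 111.5
  O₂: 5451 − 5(457.5) = 3164
  N₂: 20510 (inert)
  CO₂: 0 + 3(457.5) = 1372
  H₂O: 0 + 4(457.5) = 1830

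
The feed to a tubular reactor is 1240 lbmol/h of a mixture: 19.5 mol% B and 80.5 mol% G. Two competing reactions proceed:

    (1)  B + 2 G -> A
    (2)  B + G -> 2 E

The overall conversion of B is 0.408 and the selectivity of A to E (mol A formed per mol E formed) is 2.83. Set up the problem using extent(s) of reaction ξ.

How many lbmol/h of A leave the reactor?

Conversion of B: B consumed = 0.408 × 241.8 = 98.65 lbmol/h = 1ξ₁ + 1ξ₂.
Selectivity: 1ξ₁ / (2ξ₂) = 2.83 → ξ₁ = 5.66 ξ₂.
Substitute: (1·5.66 + 1) ξ₂ = 98.65 → ξ₂ = 14.81 lbmol/h, ξ₁ = 83.84 lbmol/h.
Outlet amounts (n = n₀ + Σ ν·ξ):
  B: 241.8 − 1(83.84) − 1(14.81) = 143.1
  G: 998.2 − 2(83.84) − 1(14.81) = 815.7
  A: 0 + 1(83.84) = 83.84
  E: 0 + 2(14.81) = 29.63

83.8 lbmol/h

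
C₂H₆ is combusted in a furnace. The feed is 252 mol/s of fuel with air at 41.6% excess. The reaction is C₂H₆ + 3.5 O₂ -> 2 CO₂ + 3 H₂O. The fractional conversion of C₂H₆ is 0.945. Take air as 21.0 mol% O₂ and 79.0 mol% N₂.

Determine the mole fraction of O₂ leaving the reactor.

0.0657

Stoichiometric O₂ = 3.5 × 252 = 882 mol/s; O₂ fed = 882 × 1.416 = 1249 mol/s.
N₂ fed = 1249 × 79/21 = 4698 mol/s.
Fuel reacted = 0.945 × 252 → ξ = 238.1 mol/s.
Outlet (n = n₀ + ν ξ):
  C₂H₆: 252 − 1(238.1) = 13.86
  O₂: 1249 − 3.5(238.1) = 415.4
  N₂: 4698 (inert)
  CO₂: 0 + 2(238.1) = 476.3
  H₂O: 0 + 3(238.1) = 714.4
Total out = 6318 mol/s; y_O₂ = 415.4 / 6318 = 0.06575.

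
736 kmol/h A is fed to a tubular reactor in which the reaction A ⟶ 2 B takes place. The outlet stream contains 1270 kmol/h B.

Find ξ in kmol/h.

ξ = 635 kmol/h

For B: n = n₀ + 2ξ → 1270 = 0 + 2ξ, giving ξ = 635 kmol/h.
Outlet amounts (n = n₀ + ν ξ):
  A: 736 − 1(635) = 101
  B: 0 + 2(635) = 1270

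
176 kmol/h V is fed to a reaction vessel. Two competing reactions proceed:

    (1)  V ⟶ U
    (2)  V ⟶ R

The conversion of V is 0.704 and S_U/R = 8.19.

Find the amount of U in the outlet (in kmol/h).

110 kmol/h

Conversion of V: V consumed = 0.704 × 176 = 123.9 kmol/h = 1ξ₁ + 1ξ₂.
Selectivity: 1ξ₁ / (1ξ₂) = 8.19 → ξ₁ = 8.19 ξ₂.
Substitute: (1·8.19 + 1) ξ₂ = 123.9 → ξ₂ = 13.48 kmol/h, ξ₁ = 110.4 kmol/h.
Outlet amounts (n = n₀ + Σ ν·ξ):
  V: 176 − 1(110.4) − 1(13.48) = 52.1
  U: 0 + 1(110.4) = 110.4
  R: 0 + 1(13.48) = 13.48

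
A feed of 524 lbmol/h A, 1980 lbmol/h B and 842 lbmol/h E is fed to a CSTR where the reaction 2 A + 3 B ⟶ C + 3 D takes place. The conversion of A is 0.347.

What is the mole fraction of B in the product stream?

0.524

A reacted = 0.347 × 524 = 181.8 lbmol/h; ν_A = −2, so ξ = 181.8/2 = 90.91 lbmol/h.
Outlet amounts (n = n₀ + ν ξ):
  A: 524 − 2(90.91) = 342.2
  B: 1980 − 3(90.91) = 1707
  C: 0 + 1(90.91) = 90.91
  D: 0 + 3(90.91) = 272.7
  E: 842 (inert)
Total out = 3255 lbmol/h; y_B = 1707 / 3255 = 0.5245.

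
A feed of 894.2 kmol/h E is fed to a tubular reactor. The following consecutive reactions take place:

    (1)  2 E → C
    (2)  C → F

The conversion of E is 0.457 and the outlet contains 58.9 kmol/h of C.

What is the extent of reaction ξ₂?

Conversion of E: E consumed = 2ξ₁ = 0.457 × 894.2 → ξ₁ = 204.3 kmol/h.
C balance: n_C = 0 + 1ξ₁ − 1ξ₂ = 58.9 → ξ₂ = (1·204.3 − 58.9)/1 = 145.4 kmol/h.
Outlet amounts (n = n₀ + Σ ν·ξ):
  E: 894.2 − 2(204.3) = 485.6
  C: 0 + 1(204.3) − 1(145.4) = 58.9
  F: 0 + 1(145.4) = 145.4

ξ₂ = 145 kmol/h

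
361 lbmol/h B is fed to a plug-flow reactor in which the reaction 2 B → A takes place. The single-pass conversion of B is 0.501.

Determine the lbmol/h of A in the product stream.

90.4 lbmol/h

B reacted = 0.501 × 361 = 180.9 lbmol/h; ν_B = −2, so ξ = 180.9/2 = 90.43 lbmol/h.
Outlet amounts (n = n₀ + ν ξ):
  B: 361 − 2(90.43) = 180.1
  A: 0 + 1(90.43) = 90.43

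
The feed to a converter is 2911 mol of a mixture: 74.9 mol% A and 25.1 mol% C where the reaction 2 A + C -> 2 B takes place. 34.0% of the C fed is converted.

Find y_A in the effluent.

C reacted = 0.34 × 730.7 = 248.4 mol; ν_C = −1, so ξ = 248.4/1 = 248.4 mol.
Outlet amounts (n = n₀ + ν ξ):
  A: 2180 − 2(248.4) = 1683
  C: 730.7 − 1(248.4) = 482.2
  B: 0 + 2(248.4) = 496.8
Total out = 2663 mol; y_A = 1683 / 2663 = 0.6323.

0.632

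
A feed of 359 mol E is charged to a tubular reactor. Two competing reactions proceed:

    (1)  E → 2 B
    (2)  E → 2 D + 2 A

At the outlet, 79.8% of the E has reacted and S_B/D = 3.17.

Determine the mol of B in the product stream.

Conversion of E: E consumed = 0.798 × 359 = 286.5 mol = 1ξ₁ + 1ξ₂.
Selectivity: 2ξ₁ / (2ξ₂) = 3.17 → ξ₁ = 3.17 ξ₂.
Substitute: (1·3.17 + 1) ξ₂ = 286.5 → ξ₂ = 68.7 mol, ξ₁ = 217.8 mol.
Outlet amounts (n = n₀ + Σ ν·ξ):
  E: 359 − 1(217.8) − 1(68.7) = 72.52
  B: 0 + 2(217.8) = 435.6
  D: 0 + 2(68.7) = 137.4
  A: 0 + 2(68.7) = 137.4

436 mol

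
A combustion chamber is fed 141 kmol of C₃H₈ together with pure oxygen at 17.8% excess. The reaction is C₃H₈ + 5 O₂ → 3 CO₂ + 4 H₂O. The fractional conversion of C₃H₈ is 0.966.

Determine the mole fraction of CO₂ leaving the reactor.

Stoichiometric O₂ = 5 × 141 = 705 kmol; O₂ fed = 705 × 1.178 = 830.5 kmol.
Fuel reacted = 0.966 × 141 → ξ = 136.2 kmol.
Outlet (n = n₀ + ν ξ):
  C₃H₈: 141 − 1(136.2) = 4.794
  O₂: 830.5 − 5(136.2) = 149.5
  CO₂: 0 + 3(136.2) = 408.6
  H₂O: 0 + 4(136.2) = 544.8
Total out = 1108 kmol; y_CO₂ = 408.6 / 1108 = 0.3689.

0.369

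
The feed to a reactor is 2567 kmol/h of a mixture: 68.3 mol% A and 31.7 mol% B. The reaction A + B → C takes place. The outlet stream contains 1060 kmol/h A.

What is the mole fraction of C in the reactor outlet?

0.37

For A: n = n₀ − 1ξ → 1060 = 1753 − 1ξ, giving ξ = 693.3 kmol/h.
Outlet amounts (n = n₀ + ν ξ):
  A: 1753 − 1(693.3) = 1060
  B: 813.7 − 1(693.3) = 120.5
  C: 0 + 1(693.3) = 693.3
Total out = 1874 kmol/h; y_C = 693.3 / 1874 = 0.37.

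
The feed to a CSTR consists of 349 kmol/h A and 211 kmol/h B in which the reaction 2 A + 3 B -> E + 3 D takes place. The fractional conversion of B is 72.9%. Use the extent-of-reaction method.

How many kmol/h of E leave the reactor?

B reacted = 0.729 × 211 = 153.8 kmol/h; ν_B = −3, so ξ = 153.8/3 = 51.27 kmol/h.
Outlet amounts (n = n₀ + ν ξ):
  A: 349 − 2(51.27) = 246.5
  B: 211 − 3(51.27) = 57.18
  E: 0 + 1(51.27) = 51.27
  D: 0 + 3(51.27) = 153.8

51.3 kmol/h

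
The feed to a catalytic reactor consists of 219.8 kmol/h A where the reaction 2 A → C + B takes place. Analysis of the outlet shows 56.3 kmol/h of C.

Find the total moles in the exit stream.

220 kmol/h

For C: n = n₀ + 1ξ → 56.3 = 0 + 1ξ, giving ξ = 56.3 kmol/h.
Outlet amounts (n = n₀ + ν ξ):
  A: 219.8 − 2(56.3) = 107.2
  C: 0 + 1(56.3) = 56.3
  B: 0 + 1(56.3) = 56.3
Total out = 107.2 + 56.3 + 56.3 = 219.8 kmol/h.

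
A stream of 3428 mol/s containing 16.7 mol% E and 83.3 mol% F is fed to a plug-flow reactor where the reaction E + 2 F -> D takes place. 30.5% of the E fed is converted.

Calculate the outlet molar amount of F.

2510 mol/s

E reacted = 0.305 × 572.5 = 174.6 mol/s; ν_E = −1, so ξ = 174.6/1 = 174.6 mol/s.
Outlet amounts (n = n₀ + ν ξ):
  E: 572.5 − 1(174.6) = 397.9
  F: 2856 − 2(174.6) = 2506
  D: 0 + 1(174.6) = 174.6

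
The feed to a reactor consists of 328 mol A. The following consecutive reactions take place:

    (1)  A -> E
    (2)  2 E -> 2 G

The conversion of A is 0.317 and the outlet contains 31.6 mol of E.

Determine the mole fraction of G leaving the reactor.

Conversion of A: A consumed = 1ξ₁ = 0.317 × 328 → ξ₁ = 104 mol.
E balance: n_E = 0 + 1ξ₁ − 2ξ₂ = 31.6 → ξ₂ = (1·104 − 31.6)/2 = 36.19 mol.
Outlet amounts (n = n₀ + Σ ν·ξ):
  A: 328 − 1(104) = 224
  E: 0 + 1(104) − 2(36.19) = 31.6
  G: 0 + 2(36.19) = 72.38
Total out = 328 mol; y_G = 72.38 / 328 = 0.2207.

0.221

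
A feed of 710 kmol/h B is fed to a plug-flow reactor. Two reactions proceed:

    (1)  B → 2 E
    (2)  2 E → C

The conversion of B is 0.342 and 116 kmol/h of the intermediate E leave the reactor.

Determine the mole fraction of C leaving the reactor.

Conversion of B: B consumed = 1ξ₁ = 0.342 × 710 → ξ₁ = 242.8 kmol/h.
E balance: n_E = 0 + 2ξ₁ − 2ξ₂ = 116 → ξ₂ = (2·242.8 − 116)/2 = 184.8 kmol/h.
Outlet amounts (n = n₀ + Σ ν·ξ):
  B: 710 − 1(242.8) = 467.2
  E: 0 + 2(242.8) − 2(184.8) = 116
  C: 0 + 1(184.8) = 184.8
Total out = 768 kmol/h; y_C = 184.8 / 768 = 0.2407.

0.241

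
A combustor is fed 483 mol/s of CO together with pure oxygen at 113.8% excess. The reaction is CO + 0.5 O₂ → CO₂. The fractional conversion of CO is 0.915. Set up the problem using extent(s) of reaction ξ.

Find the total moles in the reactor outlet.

Stoichiometric O₂ = 0.5 × 483 = 241.5 mol/s; O₂ fed = 241.5 × 2.138 = 516.3 mol/s.
Fuel reacted = 0.915 × 483 → ξ = 441.9 mol/s.
Outlet (n = n₀ + ν ξ):
  CO: 483 − 1(441.9) = 41.06
  O₂: 516.3 − 0.5(441.9) = 295.4
  CO₂: 0 + 1(441.9) = 441.9
Total out = 41.06 + 295.4 + 441.9 = 778.4 mol/s.

778 mol/s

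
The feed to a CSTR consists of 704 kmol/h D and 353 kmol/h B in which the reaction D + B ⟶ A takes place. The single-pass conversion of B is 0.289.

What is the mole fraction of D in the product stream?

B reacted = 0.289 × 353 = 102 kmol/h; ν_B = −1, so ξ = 102/1 = 102 kmol/h.
Outlet amounts (n = n₀ + ν ξ):
  D: 704 − 1(102) = 602
  B: 353 − 1(102) = 251
  A: 0 + 1(102) = 102
Total out = 955 kmol/h; y_D = 602 / 955 = 0.6304.

0.63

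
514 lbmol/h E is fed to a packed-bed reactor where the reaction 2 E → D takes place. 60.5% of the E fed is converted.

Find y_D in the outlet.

E reacted = 0.605 × 514 = 311 lbmol/h; ν_E = −2, so ξ = 311/2 = 155.5 lbmol/h.
Outlet amounts (n = n₀ + ν ξ):
  E: 514 − 2(155.5) = 203
  D: 0 + 1(155.5) = 155.5
Total out = 358.5 lbmol/h; y_D = 155.5 / 358.5 = 0.4337.

0.434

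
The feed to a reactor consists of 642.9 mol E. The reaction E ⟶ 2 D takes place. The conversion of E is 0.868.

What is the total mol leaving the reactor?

1200 mol

E reacted = 0.868 × 642.9 = 558 mol; ν_E = −1, so ξ = 558/1 = 558 mol.
Outlet amounts (n = n₀ + ν ξ):
  E: 642.9 − 1(558) = 84.86
  D: 0 + 2(558) = 1116
Total out = 84.86 + 1116 = 1201 mol.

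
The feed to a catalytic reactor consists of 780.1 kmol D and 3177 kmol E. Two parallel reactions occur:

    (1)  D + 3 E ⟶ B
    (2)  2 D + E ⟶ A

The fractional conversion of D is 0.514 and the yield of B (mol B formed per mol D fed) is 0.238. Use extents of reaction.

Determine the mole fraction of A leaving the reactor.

0.0338

Yield of B: 1ξ₁ / 780.1 = 0.238 → ξ₁ = 185.7 kmol.
Conversion of D: 1ξ₁ + 2ξ₂ = 0.514 × 780.1 = 401 → ξ₂ = 107.7 kmol.
Outlet amounts (n = n₀ + Σ ν·ξ):
  D: 780.1 − 1(185.7) − 2(107.7) = 379.1
  E: 3177 − 3(185.7) − 1(107.7) = 2512
  B: 0 + 1(185.7) = 185.7
  A: 0 + 1(107.7) = 107.7
Total out = 3185 kmol; y_A = 107.7 / 3185 = 0.0338.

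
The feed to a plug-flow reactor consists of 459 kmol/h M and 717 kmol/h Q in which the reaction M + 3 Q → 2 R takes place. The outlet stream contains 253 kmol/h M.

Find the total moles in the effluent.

764 kmol/h

For M: n = n₀ − 1ξ → 253 = 459 − 1ξ, giving ξ = 206 kmol/h.
Outlet amounts (n = n₀ + ν ξ):
  M: 459 − 1(206) = 253
  Q: 717 − 3(206) = 99
  R: 0 + 2(206) = 412
Total out = 253 + 99 + 412 = 764 kmol/h.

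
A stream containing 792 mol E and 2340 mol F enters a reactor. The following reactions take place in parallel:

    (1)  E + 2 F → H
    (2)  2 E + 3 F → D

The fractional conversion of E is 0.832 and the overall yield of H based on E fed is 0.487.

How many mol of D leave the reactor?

137 mol

Yield of H: 1ξ₁ / 792 = 0.487 → ξ₁ = 385.7 mol.
Conversion of E: 1ξ₁ + 2ξ₂ = 0.832 × 792 = 658.9 → ξ₂ = 136.6 mol.
Outlet amounts (n = n₀ + Σ ν·ξ):
  E: 792 − 1(385.7) − 2(136.6) = 133.1
  F: 2340 − 2(385.7) − 3(136.6) = 1159
  H: 0 + 1(385.7) = 385.7
  D: 0 + 1(136.6) = 136.6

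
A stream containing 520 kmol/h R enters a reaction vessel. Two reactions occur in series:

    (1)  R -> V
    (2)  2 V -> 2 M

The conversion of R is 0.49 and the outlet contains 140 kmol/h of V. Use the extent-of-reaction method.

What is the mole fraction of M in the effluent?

0.221

Conversion of R: R consumed = 1ξ₁ = 0.49 × 520 → ξ₁ = 254.8 kmol/h.
V balance: n_V = 0 + 1ξ₁ − 2ξ₂ = 140 → ξ₂ = (1·254.8 − 140)/2 = 57.4 kmol/h.
Outlet amounts (n = n₀ + Σ ν·ξ):
  R: 520 − 1(254.8) = 265.2
  V: 0 + 1(254.8) − 2(57.4) = 140
  M: 0 + 2(57.4) = 114.8
Total out = 520 kmol/h; y_M = 114.8 / 520 = 0.2208.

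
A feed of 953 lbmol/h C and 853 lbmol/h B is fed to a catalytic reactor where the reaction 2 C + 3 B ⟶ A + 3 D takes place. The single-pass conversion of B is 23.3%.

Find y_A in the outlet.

B reacted = 0.233 × 853 = 198.7 lbmol/h; ν_B = −3, so ξ = 198.7/3 = 66.25 lbmol/h.
Outlet amounts (n = n₀ + ν ξ):
  C: 953 − 2(66.25) = 820.5
  B: 853 − 3(66.25) = 654.3
  A: 0 + 1(66.25) = 66.25
  D: 0 + 3(66.25) = 198.7
Total out = 1740 lbmol/h; y_A = 66.25 / 1740 = 0.03808.

0.0381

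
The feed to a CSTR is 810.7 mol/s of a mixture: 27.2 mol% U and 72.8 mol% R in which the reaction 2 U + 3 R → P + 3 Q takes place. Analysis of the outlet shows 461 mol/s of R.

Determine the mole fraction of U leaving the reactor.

For R: n = n₀ − 3ξ → 461 = 590.2 − 3ξ, giving ξ = 43.06 mol/s.
Outlet amounts (n = n₀ + ν ξ):
  U: 220.5 − 2(43.06) = 134.4
  R: 590.2 − 3(43.06) = 461
  P: 0 + 1(43.06) = 43.06
  Q: 0 + 3(43.06) = 129.2
Total out = 767.6 mol/s; y_U = 134.4 / 767.6 = 0.1751.

0.175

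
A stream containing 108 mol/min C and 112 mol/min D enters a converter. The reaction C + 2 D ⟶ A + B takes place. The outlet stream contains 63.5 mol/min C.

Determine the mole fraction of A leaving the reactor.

For C: n = n₀ − 1ξ → 63.5 = 108 − 1ξ, giving ξ = 44.5 mol/min.
Outlet amounts (n = n₀ + ν ξ):
  C: 108 − 1(44.5) = 63.5
  D: 112 − 2(44.5) = 23
  A: 0 + 1(44.5) = 44.5
  B: 0 + 1(44.5) = 44.5
Total out = 175.5 mol/min; y_A = 44.5 / 175.5 = 0.2536.

0.254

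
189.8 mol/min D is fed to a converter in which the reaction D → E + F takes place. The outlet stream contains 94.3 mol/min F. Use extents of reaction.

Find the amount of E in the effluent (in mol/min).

94.3 mol/min

For F: n = n₀ + 1ξ → 94.3 = 0 + 1ξ, giving ξ = 94.3 mol/min.
Outlet amounts (n = n₀ + ν ξ):
  D: 189.8 − 1(94.3) = 95.5
  E: 0 + 1(94.3) = 94.3
  F: 0 + 1(94.3) = 94.3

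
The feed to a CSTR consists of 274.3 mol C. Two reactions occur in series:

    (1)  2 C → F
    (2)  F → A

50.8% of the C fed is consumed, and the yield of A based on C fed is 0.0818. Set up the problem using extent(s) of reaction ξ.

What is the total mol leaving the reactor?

205 mol

Conversion of C: C consumed = 2ξ₁ = 0.508 × 274.3 → ξ₁ = 69.67 mol.
Yield of A: 1ξ₂ / 274.3 = 0.0818 → ξ₂ = 22.44 mol.
Outlet amounts (n = n₀ + Σ ν·ξ):
  C: 274.3 − 2(69.67) = 135
  F: 0 + 1(69.67) − 1(22.44) = 47.23
  A: 0 + 1(22.44) = 22.44
Total out = 135 + 47.23 + 22.44 = 204.6 mol.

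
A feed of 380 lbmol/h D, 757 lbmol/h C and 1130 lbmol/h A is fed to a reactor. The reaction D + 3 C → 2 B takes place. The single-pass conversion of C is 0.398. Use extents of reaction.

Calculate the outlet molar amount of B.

C reacted = 0.398 × 757 = 301.3 lbmol/h; ν_C = −3, so ξ = 301.3/3 = 100.4 lbmol/h.
Outlet amounts (n = n₀ + ν ξ):
  D: 380 − 1(100.4) = 279.6
  C: 757 − 3(100.4) = 455.7
  B: 0 + 2(100.4) = 200.9
  A: 1130 (inert)

201 lbmol/h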